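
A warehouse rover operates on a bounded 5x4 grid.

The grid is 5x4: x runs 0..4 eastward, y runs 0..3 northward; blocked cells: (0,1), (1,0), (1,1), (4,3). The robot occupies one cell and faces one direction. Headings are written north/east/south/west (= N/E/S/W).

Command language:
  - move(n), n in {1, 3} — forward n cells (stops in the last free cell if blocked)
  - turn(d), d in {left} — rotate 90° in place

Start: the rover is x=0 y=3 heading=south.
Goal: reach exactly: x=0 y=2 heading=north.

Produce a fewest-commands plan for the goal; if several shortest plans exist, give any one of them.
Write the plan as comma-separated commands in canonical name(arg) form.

move(3), turn(left), turn(left)

t0: x=0 y=3 heading=south
step 1 (move(3)): x=0 y=2 heading=south
step 2 (turn(left)): x=0 y=2 heading=east
step 3 (turn(left)): x=0 y=2 heading=north
minimal: 3 command(s), checked below 3.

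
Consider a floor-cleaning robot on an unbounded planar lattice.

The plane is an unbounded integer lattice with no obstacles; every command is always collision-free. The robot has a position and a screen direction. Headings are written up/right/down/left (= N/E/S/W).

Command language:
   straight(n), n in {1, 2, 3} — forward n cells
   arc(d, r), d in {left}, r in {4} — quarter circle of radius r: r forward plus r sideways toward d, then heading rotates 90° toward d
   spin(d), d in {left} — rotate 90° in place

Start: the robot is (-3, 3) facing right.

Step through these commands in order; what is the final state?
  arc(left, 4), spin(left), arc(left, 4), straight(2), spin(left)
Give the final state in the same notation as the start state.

(-3, 1) facing right

begin: (-3, 3) facing right
step 1 (arc(left, 4)): (1, 7) facing up
step 2 (spin(left)): (1, 7) facing left
step 3 (arc(left, 4)): (-3, 3) facing down
step 4 (straight(2)): (-3, 1) facing down
step 5 (spin(left)): (-3, 1) facing right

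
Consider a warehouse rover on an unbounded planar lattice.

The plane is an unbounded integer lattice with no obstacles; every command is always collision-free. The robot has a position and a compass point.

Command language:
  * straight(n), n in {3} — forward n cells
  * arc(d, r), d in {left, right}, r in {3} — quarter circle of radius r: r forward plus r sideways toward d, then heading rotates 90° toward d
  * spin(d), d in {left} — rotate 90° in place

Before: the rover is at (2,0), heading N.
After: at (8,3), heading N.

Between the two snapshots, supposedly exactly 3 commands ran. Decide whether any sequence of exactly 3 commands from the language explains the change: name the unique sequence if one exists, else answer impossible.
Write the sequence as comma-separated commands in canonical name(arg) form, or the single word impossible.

arc(right, 3), straight(3), spin(left)

key: heading stays N — rotations cancel among the 3 commands
start: at (2,0), heading N
step 1 (arc(right, 3)): at (5,3), heading E
step 2 (straight(3)): at (8,3), heading E
step 3 (spin(left)): at (8,3), heading N
all 64 alternatives checked — unique.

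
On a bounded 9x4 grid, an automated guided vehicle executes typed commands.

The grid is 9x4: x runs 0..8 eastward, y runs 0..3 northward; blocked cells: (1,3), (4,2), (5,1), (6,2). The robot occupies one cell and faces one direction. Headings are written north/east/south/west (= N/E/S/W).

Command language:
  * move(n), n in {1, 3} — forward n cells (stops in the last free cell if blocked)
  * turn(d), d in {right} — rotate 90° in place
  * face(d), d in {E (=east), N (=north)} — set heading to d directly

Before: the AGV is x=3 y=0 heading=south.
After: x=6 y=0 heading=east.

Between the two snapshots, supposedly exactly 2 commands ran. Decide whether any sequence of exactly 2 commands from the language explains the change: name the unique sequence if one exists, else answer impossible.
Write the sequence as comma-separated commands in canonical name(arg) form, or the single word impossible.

key: cell and facing (now E) both changed — the 2 commands mix motion and turning
t0: x=3 y=0 heading=south
[1] after face(E): x=3 y=0 heading=east
[2] after move(3): x=6 y=0 heading=east
no rival 2-sequence matches.

face(E), move(3)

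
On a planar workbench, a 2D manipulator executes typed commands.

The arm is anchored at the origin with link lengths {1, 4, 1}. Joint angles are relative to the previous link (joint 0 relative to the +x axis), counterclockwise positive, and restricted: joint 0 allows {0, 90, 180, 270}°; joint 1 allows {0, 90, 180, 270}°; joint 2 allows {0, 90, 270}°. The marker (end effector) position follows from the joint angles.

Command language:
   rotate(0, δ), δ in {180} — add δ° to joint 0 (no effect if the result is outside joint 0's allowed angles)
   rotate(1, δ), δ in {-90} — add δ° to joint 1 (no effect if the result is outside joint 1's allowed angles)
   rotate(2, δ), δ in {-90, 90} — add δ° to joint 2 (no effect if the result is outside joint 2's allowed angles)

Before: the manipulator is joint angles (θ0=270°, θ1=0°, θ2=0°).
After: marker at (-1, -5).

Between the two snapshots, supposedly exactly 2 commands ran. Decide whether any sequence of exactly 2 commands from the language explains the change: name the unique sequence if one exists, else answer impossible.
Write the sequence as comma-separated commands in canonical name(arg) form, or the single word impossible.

from: joint angles (θ0=270°, θ1=0°, θ2=0°)
step 1 (rotate(2, -90)): joint angles (θ0=270°, θ1=0°, θ2=270°)
step 2 (rotate(2, -90)): joint angles (θ0=270°, θ1=0°, θ2=270°)
no rival 2-sequence matches.

rotate(2, -90), rotate(2, -90)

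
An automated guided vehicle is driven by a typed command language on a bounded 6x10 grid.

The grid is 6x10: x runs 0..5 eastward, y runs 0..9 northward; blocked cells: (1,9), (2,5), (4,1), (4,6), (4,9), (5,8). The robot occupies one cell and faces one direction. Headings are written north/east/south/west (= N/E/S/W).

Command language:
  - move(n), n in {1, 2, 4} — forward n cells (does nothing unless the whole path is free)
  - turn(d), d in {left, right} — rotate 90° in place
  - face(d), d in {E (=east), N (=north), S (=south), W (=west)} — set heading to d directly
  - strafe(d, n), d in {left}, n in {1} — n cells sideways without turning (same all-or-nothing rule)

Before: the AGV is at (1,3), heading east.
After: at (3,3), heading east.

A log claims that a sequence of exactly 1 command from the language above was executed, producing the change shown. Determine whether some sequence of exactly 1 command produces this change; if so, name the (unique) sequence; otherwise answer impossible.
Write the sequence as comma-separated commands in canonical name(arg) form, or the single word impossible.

move(2)

key: still facing E — the one step turns nothing
initial: at (1,3), heading east
t=1 move(2) ⇒ at (3,3), heading east
no other 1-command option fits: unique.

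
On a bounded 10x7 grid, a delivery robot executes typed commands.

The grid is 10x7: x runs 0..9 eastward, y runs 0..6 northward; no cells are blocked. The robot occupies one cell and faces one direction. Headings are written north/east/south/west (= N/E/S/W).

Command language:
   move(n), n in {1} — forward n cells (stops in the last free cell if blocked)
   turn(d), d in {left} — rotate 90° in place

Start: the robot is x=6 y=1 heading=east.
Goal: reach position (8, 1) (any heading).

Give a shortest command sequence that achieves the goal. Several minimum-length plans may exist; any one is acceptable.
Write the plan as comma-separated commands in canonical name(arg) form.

move(1), move(1)

from: x=6 y=1 heading=east
t=1 move(1) ⇒ x=7 y=1 heading=east
t=2 move(1) ⇒ x=8 y=1 heading=east
no 1-step plan works, so 2 is optimal.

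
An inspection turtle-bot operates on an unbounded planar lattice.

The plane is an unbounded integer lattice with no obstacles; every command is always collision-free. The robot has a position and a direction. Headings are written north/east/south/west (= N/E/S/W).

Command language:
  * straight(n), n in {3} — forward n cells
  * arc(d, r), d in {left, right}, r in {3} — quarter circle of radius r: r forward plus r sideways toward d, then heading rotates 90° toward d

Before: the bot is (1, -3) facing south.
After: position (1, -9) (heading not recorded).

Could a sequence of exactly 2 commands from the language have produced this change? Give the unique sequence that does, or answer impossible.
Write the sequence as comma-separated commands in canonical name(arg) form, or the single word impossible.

straight(3), straight(3)

start: (1, -3) facing south
t=1 straight(3) ⇒ (1, -6) facing south
t=2 straight(3) ⇒ (1, -9) facing south
uniquely the one of 9 2-step routes that fits.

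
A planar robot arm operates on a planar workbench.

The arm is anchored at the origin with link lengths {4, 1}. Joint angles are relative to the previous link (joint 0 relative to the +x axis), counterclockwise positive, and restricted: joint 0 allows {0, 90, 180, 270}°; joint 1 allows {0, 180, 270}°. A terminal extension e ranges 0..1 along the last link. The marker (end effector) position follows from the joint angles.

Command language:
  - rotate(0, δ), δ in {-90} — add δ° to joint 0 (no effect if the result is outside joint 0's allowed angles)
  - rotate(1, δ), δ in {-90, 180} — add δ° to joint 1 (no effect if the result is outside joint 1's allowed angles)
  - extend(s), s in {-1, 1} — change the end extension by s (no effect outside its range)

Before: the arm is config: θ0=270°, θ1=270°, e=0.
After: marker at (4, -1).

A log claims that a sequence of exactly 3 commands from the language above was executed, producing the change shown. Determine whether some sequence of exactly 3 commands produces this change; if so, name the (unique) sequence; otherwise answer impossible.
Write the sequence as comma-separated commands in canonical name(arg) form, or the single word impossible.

from: config: θ0=270°, θ1=270°, e=0
1. rotate(0, -90) → config: θ0=180°, θ1=270°, e=0
2. rotate(0, -90) → config: θ0=90°, θ1=270°, e=0
3. rotate(0, -90) → config: θ0=0°, θ1=270°, e=0
no other 3-command option fits: unique.

rotate(0, -90), rotate(0, -90), rotate(0, -90)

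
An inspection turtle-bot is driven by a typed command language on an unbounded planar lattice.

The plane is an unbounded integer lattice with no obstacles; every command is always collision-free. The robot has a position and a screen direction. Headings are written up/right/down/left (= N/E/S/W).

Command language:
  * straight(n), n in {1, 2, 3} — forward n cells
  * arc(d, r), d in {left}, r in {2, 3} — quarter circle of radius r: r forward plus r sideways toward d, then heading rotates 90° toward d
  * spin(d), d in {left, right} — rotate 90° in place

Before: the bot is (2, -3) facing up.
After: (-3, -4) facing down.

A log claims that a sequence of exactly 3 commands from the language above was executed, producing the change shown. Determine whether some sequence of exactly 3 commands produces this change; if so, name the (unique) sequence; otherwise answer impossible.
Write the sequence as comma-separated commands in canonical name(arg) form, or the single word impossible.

key: position moved to (-3,-4) AND the heading swung to S — translation plus rotation needed
start: (2, -3) facing up
[1] after arc(left, 3): (-1, 0) facing left
[2] after arc(left, 2): (-3, -2) facing down
[3] after straight(2): (-3, -4) facing down
uniquely the one of 343 3-step routes that fits.

arc(left, 3), arc(left, 2), straight(2)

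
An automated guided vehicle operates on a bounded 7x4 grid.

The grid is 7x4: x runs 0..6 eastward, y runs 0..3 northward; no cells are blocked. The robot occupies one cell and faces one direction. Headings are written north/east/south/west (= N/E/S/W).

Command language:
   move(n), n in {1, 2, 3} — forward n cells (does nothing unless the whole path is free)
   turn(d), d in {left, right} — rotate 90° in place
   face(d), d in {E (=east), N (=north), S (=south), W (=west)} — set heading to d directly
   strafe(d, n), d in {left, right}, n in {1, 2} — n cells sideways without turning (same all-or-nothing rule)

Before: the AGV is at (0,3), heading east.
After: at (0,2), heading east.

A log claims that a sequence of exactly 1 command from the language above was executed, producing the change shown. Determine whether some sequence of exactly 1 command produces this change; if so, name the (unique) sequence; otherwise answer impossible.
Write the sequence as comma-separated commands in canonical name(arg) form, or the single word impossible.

strafe(right, 1)

key: still facing E — the one step turns nothing
t0: at (0,3), heading east
t=1 strafe(right, 1) ⇒ at (0,2), heading east
no other 1-command option fits: unique.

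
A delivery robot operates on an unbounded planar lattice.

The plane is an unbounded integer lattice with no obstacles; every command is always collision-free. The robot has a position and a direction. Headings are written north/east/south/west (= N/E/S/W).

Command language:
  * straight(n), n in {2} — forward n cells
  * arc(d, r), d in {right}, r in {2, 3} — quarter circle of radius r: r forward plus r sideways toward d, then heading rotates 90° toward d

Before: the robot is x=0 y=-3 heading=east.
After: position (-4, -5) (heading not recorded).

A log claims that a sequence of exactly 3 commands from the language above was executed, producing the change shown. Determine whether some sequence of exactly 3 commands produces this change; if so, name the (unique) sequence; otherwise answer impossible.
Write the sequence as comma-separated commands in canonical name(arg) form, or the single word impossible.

arc(right, 2), arc(right, 3), arc(right, 3)

key: order matters: swapping arc(right, 2) and arc(right, 3) lands elsewhere
t0: x=0 y=-3 heading=east
[1] after arc(right, 2): x=2 y=-5 heading=south
[2] after arc(right, 3): x=-1 y=-8 heading=west
[3] after arc(right, 3): x=-4 y=-5 heading=north
all 27 alternatives checked — unique.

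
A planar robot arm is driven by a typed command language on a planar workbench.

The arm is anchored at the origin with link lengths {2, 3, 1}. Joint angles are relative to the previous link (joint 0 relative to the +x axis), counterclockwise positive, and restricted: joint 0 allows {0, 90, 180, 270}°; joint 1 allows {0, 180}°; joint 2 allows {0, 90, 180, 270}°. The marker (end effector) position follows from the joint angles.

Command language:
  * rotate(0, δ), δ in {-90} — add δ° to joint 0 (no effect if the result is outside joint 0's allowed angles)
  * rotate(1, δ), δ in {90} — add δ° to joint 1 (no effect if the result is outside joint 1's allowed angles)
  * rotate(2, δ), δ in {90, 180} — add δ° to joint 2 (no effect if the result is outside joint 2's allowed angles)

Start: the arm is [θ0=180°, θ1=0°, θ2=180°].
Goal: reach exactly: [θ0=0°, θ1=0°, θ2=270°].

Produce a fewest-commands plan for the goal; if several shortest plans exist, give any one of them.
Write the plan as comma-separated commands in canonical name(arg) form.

start: [θ0=180°, θ1=0°, θ2=180°]
step 1 (rotate(2, 90)): [θ0=180°, θ1=0°, θ2=270°]
step 2 (rotate(0, -90)): [θ0=90°, θ1=0°, θ2=270°]
step 3 (rotate(0, -90)): [θ0=0°, θ1=0°, θ2=270°]
minimal: 3 command(s), checked below 3.

rotate(2, 90), rotate(0, -90), rotate(0, -90)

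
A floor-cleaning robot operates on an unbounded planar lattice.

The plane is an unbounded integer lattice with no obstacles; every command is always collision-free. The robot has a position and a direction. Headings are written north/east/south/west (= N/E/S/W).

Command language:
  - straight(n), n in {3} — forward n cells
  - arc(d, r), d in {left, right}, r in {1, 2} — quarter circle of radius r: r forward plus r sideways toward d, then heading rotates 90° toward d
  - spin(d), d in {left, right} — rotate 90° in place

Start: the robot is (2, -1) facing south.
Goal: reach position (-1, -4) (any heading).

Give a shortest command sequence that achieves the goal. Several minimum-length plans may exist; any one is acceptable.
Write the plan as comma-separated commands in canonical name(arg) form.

arc(right, 2), arc(left, 1)

initial: (2, -1) facing south
1. arc(right, 2) → (0, -3) facing west
2. arc(left, 1) → (-1, -4) facing south
nothing shorter than 2 reaches the goal.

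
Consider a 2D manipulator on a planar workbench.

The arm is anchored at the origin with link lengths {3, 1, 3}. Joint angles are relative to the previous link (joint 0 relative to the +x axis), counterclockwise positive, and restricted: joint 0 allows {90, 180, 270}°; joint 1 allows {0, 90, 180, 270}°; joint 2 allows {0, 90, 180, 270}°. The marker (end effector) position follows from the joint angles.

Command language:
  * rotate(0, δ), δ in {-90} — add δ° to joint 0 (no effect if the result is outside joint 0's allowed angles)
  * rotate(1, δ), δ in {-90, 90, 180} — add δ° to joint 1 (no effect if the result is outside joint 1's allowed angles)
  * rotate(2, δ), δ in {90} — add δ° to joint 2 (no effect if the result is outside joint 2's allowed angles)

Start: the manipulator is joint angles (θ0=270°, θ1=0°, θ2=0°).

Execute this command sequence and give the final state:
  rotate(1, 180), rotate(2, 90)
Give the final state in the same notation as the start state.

start: joint angles (θ0=270°, θ1=0°, θ2=0°)
1. rotate(1, 180) → joint angles (θ0=270°, θ1=180°, θ2=0°)
2. rotate(2, 90) → joint angles (θ0=270°, θ1=180°, θ2=90°)

joint angles (θ0=270°, θ1=180°, θ2=90°)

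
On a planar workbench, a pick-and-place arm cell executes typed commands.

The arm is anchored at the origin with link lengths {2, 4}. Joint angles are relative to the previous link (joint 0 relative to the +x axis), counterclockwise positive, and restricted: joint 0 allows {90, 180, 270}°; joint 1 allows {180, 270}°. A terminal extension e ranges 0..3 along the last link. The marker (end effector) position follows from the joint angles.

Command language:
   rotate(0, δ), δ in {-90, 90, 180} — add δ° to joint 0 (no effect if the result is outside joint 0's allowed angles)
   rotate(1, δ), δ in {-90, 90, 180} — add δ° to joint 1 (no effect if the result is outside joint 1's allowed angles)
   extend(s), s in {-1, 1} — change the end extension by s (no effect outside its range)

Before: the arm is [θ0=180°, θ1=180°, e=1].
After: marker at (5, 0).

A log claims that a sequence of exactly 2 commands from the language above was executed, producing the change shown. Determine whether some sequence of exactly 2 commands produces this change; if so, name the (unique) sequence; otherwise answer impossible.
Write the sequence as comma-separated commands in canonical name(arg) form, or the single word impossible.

start: [θ0=180°, θ1=180°, e=1]
[1] after extend(1): [θ0=180°, θ1=180°, e=2]
[2] after extend(1): [θ0=180°, θ1=180°, e=3]
all 64 alternatives checked — unique.

extend(1), extend(1)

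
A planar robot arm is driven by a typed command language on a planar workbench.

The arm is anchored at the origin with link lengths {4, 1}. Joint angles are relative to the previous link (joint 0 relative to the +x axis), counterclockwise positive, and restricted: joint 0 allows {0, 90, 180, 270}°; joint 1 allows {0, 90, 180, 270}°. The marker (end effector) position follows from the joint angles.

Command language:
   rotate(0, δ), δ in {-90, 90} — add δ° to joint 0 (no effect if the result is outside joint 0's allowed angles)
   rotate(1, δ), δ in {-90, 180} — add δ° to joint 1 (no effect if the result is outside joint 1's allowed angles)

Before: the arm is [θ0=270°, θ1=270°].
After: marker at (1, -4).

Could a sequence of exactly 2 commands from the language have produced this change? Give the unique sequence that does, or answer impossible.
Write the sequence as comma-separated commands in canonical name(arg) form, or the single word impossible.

rotate(1, -90), rotate(1, -90)

initial: [θ0=270°, θ1=270°]
[1] after rotate(1, -90): [θ0=270°, θ1=180°]
[2] after rotate(1, -90): [θ0=270°, θ1=90°]
no rival 2-sequence matches.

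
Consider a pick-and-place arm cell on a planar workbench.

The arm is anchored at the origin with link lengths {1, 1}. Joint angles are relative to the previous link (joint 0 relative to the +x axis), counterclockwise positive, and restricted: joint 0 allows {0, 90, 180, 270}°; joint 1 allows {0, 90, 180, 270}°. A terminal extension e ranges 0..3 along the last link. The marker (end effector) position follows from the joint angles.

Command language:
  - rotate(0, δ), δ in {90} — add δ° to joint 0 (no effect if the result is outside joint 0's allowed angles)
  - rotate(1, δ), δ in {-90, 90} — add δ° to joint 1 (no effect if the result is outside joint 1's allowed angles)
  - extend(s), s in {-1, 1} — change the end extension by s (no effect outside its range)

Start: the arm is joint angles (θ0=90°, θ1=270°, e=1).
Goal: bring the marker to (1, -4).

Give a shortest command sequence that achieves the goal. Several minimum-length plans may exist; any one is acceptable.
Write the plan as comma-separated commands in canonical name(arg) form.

start: joint angles (θ0=90°, θ1=270°, e=1)
step 1 (extend(1)): joint angles (θ0=90°, θ1=270°, e=2)
step 2 (extend(1)): joint angles (θ0=90°, θ1=270°, e=3)
step 3 (rotate(0, 90)): joint angles (θ0=180°, θ1=270°, e=3)
step 4 (rotate(0, 90)): joint angles (θ0=270°, θ1=270°, e=3)
step 5 (rotate(0, 90)): joint angles (θ0=0°, θ1=270°, e=3)
minimal: 5 command(s), checked below 5.

extend(1), extend(1), rotate(0, 90), rotate(0, 90), rotate(0, 90)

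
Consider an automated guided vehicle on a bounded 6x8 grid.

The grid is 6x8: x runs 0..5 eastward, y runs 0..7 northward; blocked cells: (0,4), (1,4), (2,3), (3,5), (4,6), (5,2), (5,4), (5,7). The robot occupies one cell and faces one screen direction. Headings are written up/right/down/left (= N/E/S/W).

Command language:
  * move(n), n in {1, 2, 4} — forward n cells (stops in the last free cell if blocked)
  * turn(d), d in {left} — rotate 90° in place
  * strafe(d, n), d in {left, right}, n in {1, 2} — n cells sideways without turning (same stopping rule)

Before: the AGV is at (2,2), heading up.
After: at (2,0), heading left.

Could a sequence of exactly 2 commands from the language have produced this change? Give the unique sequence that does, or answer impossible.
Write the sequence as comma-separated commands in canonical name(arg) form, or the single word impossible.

key: cell and facing (now W) both changed — the 2 commands mix motion and turning
start: at (2,2), heading up
[1] after turn(left): at (2,2), heading left
[2] after strafe(left, 2): at (2,0), heading left
all 64 alternatives checked — unique.

turn(left), strafe(left, 2)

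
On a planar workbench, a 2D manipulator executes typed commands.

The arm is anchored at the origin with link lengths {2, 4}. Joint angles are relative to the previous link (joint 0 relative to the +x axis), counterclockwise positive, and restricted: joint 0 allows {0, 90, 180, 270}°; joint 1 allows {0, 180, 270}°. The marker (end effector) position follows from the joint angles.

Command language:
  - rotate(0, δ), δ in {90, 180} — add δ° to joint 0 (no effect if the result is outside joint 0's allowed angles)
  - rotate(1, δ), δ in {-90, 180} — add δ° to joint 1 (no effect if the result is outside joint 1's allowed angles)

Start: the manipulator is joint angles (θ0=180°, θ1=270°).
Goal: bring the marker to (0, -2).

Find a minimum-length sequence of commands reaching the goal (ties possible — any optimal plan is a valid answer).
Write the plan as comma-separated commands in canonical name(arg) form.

rotate(1, -90), rotate(0, 90), rotate(0, 180)

begin: joint angles (θ0=180°, θ1=270°)
step 1 (rotate(1, -90)): joint angles (θ0=180°, θ1=180°)
step 2 (rotate(0, 90)): joint angles (θ0=270°, θ1=180°)
step 3 (rotate(0, 180)): joint angles (θ0=90°, θ1=180°)
shorter routes all fall short; 3 is best.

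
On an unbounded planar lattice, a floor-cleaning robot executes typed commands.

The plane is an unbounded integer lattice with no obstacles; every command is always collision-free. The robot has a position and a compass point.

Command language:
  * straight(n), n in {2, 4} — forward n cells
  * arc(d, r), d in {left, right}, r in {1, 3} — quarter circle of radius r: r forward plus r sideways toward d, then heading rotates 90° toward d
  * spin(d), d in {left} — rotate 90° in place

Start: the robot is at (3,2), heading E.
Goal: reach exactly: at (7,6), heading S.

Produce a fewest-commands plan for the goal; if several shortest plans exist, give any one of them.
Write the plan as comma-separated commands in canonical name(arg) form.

spin(left), straight(2), arc(right, 3), arc(right, 1)

initial: at (3,2), heading E
1. spin(left) → at (3,2), heading N
2. straight(2) → at (3,4), heading N
3. arc(right, 3) → at (6,7), heading E
4. arc(right, 1) → at (7,6), heading S
no 3-step plan works, so 4 is optimal.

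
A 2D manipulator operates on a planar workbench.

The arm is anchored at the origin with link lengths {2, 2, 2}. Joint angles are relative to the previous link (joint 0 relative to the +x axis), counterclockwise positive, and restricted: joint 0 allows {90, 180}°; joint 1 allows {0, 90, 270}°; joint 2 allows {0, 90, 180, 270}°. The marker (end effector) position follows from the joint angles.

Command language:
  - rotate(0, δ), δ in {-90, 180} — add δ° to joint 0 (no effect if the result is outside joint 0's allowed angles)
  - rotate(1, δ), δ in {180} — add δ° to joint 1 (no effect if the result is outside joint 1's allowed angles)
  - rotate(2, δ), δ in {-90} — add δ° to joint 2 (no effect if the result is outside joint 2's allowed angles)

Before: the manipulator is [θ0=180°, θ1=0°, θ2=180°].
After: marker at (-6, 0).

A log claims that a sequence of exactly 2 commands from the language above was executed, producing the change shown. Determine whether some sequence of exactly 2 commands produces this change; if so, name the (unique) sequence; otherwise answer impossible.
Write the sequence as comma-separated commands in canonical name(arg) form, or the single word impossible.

rotate(2, -90), rotate(2, -90)

t0: [θ0=180°, θ1=0°, θ2=180°]
1. rotate(2, -90) → [θ0=180°, θ1=0°, θ2=90°]
2. rotate(2, -90) → [θ0=180°, θ1=0°, θ2=0°]
no other 2-command option fits: unique.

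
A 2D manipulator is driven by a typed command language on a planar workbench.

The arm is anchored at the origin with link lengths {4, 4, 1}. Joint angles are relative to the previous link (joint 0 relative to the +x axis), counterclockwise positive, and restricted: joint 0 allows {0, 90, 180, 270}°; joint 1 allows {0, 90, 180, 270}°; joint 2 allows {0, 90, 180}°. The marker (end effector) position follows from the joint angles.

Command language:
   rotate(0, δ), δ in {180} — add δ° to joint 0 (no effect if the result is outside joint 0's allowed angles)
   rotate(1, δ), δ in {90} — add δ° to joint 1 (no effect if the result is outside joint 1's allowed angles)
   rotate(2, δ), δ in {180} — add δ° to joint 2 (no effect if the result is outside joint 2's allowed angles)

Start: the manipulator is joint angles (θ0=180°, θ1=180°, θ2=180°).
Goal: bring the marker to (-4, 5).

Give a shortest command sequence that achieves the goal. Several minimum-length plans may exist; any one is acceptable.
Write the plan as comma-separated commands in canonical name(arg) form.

start: joint angles (θ0=180°, θ1=180°, θ2=180°)
step 1 (rotate(2, 180)): joint angles (θ0=180°, θ1=180°, θ2=0°)
step 2 (rotate(1, 90)): joint angles (θ0=180°, θ1=270°, θ2=0°)
no 1-step plan works, so 2 is optimal.

rotate(2, 180), rotate(1, 90)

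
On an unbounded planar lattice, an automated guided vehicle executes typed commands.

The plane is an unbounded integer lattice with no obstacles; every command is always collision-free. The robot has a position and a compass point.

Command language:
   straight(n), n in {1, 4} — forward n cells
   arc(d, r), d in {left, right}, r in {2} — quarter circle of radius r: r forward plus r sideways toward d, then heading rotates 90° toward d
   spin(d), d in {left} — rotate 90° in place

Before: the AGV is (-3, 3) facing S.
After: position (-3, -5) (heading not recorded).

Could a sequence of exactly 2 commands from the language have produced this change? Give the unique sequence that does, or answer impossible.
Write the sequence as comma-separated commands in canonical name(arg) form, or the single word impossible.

begin: (-3, 3) facing S
step 1 (straight(4)): (-3, -1) facing S
step 2 (straight(4)): (-3, -5) facing S
uniquely the one of 25 2-step routes that fits.

straight(4), straight(4)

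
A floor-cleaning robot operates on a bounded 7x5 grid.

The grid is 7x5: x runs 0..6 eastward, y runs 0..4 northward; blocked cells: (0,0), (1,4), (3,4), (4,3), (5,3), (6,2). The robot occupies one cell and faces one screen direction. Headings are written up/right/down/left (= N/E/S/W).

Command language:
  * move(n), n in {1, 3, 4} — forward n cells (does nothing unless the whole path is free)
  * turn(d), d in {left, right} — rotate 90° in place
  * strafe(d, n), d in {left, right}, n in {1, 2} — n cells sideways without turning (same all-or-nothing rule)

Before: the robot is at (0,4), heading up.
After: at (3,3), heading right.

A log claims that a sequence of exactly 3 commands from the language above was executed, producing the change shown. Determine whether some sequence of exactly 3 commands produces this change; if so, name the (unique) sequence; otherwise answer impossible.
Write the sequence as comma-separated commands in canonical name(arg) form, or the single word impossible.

key: cell and facing (now E) both changed — the 3 commands mix motion and turning
from: at (0,4), heading up
step 1 (turn(right)): at (0,4), heading right
step 2 (strafe(right, 1)): at (0,3), heading right
step 3 (move(3)): at (3,3), heading right
no other 3-command option fits: unique.

turn(right), strafe(right, 1), move(3)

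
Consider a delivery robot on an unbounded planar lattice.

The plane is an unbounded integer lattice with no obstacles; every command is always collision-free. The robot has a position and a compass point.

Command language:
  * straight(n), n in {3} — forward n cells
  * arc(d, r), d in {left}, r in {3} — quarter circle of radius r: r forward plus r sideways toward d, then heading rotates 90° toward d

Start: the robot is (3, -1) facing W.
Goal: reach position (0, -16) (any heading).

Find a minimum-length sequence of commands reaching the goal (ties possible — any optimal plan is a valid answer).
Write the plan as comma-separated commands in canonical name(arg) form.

initial: (3, -1) facing W
step 1 (arc(left, 3)): (0, -4) facing S
step 2 (straight(3)): (0, -7) facing S
step 3 (straight(3)): (0, -10) facing S
step 4 (straight(3)): (0, -13) facing S
step 5 (straight(3)): (0, -16) facing S
shorter routes all fall short; 5 is best.

arc(left, 3), straight(3), straight(3), straight(3), straight(3)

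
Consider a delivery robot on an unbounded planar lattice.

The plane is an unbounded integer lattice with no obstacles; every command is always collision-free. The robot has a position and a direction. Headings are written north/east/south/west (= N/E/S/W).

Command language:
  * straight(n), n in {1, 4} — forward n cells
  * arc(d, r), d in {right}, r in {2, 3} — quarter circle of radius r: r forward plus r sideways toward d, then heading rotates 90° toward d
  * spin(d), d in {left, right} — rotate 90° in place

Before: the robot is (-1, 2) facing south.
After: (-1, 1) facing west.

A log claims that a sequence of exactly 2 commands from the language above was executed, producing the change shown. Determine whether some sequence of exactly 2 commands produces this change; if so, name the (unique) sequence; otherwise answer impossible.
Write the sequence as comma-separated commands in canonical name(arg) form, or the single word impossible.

straight(1), spin(right)

key: running spin(right) before straight(1) would end elsewhere — order is forced
begin: (-1, 2) facing south
step 1 (straight(1)): (-1, 1) facing south
step 2 (spin(right)): (-1, 1) facing west
uniquely the one of 36 2-step routes that fits.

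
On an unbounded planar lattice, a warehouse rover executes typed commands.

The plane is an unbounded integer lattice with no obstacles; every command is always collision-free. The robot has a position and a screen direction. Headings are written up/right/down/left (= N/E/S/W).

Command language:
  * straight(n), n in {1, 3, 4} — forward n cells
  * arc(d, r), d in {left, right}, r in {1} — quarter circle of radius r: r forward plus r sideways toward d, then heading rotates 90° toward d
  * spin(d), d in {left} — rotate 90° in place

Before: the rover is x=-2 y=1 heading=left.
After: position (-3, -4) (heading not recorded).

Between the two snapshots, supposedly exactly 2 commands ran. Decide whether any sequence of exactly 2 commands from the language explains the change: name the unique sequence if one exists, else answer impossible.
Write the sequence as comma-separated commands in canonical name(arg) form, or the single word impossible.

key: running straight(4) before arc(left, 1) would end elsewhere — order is forced
initial: x=-2 y=1 heading=left
t=1 arc(left, 1) ⇒ x=-3 y=0 heading=down
t=2 straight(4) ⇒ x=-3 y=-4 heading=down
no other 2-command option fits: unique.

arc(left, 1), straight(4)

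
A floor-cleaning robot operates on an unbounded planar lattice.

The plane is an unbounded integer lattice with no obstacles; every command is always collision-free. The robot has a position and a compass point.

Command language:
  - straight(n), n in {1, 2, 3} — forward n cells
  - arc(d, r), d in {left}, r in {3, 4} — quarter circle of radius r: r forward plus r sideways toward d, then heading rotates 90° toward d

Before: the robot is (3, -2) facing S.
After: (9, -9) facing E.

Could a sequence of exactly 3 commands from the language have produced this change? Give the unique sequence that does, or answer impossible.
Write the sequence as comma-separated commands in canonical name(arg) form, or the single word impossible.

straight(3), arc(left, 4), straight(2)

key: running straight(2) before straight(3) would end elsewhere — order is forced
begin: (3, -2) facing S
step 1 (straight(3)): (3, -5) facing S
step 2 (arc(left, 4)): (7, -9) facing E
step 3 (straight(2)): (9, -9) facing E
no rival 3-sequence matches.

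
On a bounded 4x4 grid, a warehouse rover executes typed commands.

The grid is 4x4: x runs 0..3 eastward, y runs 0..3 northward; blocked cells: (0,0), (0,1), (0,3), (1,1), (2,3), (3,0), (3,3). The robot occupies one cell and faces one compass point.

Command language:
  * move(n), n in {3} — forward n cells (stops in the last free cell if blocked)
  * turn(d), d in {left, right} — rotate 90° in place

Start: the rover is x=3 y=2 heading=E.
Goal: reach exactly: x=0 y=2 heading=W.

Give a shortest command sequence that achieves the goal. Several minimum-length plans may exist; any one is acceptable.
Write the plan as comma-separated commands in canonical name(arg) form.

turn(left), turn(left), move(3)

from: x=3 y=2 heading=E
[1] after turn(left): x=3 y=2 heading=N
[2] after turn(left): x=3 y=2 heading=W
[3] after move(3): x=0 y=2 heading=W
nothing shorter than 3 reaches the goal.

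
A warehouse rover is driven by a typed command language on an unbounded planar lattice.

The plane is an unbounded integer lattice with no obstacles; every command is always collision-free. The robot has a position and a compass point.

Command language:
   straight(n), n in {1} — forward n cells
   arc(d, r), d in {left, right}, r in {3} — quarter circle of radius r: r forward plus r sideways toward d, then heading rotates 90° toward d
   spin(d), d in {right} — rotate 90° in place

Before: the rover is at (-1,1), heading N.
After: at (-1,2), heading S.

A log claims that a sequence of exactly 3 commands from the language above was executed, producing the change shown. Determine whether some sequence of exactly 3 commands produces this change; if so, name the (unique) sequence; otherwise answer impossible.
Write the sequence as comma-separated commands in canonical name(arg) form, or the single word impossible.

straight(1), spin(right), spin(right)

key: order matters: swapping straight(1) and spin(right) lands elsewhere
from: at (-1,1), heading N
t=1 straight(1) ⇒ at (-1,2), heading N
t=2 spin(right) ⇒ at (-1,2), heading E
t=3 spin(right) ⇒ at (-1,2), heading S
no other 3-command option fits: unique.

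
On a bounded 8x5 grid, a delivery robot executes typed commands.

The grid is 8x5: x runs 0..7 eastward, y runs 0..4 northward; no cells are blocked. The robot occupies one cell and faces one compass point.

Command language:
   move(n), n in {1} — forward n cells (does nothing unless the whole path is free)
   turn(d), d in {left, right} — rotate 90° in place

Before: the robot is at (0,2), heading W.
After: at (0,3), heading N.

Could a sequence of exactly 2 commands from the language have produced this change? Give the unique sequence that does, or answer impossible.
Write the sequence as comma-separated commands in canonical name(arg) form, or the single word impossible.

turn(right), move(1)

key: position moved to (0,3) AND the heading swung to N — translation plus rotation needed
t0: at (0,2), heading W
t=1 turn(right) ⇒ at (0,2), heading N
t=2 move(1) ⇒ at (0,3), heading N
no other 2-command option fits: unique.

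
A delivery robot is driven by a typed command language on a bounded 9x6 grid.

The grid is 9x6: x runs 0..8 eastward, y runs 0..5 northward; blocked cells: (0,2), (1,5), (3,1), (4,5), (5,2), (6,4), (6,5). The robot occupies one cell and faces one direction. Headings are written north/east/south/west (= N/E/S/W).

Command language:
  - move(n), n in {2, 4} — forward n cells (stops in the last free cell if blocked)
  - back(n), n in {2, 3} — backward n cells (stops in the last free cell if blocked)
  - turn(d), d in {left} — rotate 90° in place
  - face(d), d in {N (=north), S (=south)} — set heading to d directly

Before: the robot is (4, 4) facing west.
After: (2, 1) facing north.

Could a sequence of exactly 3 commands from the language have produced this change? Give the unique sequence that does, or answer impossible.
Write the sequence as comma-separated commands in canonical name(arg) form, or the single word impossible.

key: cell and facing (now N) both changed — the 3 commands mix motion and turning
begin: (4, 4) facing west
step 1 (move(2)): (2, 4) facing west
step 2 (face(N)): (2, 4) facing north
step 3 (back(3)): (2, 1) facing north
uniquely the one of 343 3-step routes that fits.

move(2), face(N), back(3)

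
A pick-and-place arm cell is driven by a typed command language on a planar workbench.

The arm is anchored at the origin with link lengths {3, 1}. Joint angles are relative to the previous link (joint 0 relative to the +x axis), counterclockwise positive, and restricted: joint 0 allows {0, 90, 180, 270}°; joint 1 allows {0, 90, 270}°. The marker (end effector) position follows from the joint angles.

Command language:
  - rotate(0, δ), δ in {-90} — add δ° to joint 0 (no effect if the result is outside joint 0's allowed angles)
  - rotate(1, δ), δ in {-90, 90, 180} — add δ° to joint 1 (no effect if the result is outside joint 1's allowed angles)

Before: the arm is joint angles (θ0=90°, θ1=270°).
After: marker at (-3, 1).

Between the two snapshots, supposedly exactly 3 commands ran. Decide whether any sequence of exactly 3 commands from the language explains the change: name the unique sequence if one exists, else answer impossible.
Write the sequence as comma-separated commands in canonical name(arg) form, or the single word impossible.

initial: joint angles (θ0=90°, θ1=270°)
[1] after rotate(0, -90): joint angles (θ0=0°, θ1=270°)
[2] after rotate(0, -90): joint angles (θ0=270°, θ1=270°)
[3] after rotate(0, -90): joint angles (θ0=180°, θ1=270°)
all 64 alternatives checked — unique.

rotate(0, -90), rotate(0, -90), rotate(0, -90)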